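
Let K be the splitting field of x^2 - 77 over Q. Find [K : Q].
[K : Q] = 2

f(x) = x^2 - 77 factors as (x - √77)(x + √77). The splitting field is K = Q(√77). Since 77 is squarefree and > 1, it is not a perfect square, so x^2 - 77 is irreducible over Q and [Q(√77) : Q] = 2. Hence [K : Q] = 2.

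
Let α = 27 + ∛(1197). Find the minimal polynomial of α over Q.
m_α(x) = x^3 - 81x^2 + 2187x - 20880

Set β = α - 27 = ∛(1197), so β^3 = 1197. Then (α - 27)^3 - 1197 = 0, i.e. α is a root of g(x) = (x - 27)^3 - 1197 = x^3 - 81x^2 + 2187x - 20880. Since g(x) = h(x - 27) where h(x) = x^3 - 1197, and h is irreducible over Q (because 1197 is not a perfect cube, so h has no rational root, and a monic cubic with no rational root is irreducible), g is also irreducible (irreducibility is preserved under the substitution x → x - 27). Hence m_α(x) = x^3 - 81x^2 + 2187x - 20880.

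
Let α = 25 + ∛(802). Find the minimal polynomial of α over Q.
m_α(x) = x^3 - 75x^2 + 1875x - 16427

Set β = α - 25 = ∛(802), so β^3 = 802. Then (α - 25)^3 - 802 = 0, i.e. α is a root of g(x) = (x - 25)^3 - 802 = x^3 - 75x^2 + 1875x - 16427. Since g(x) = h(x - 25) where h(x) = x^3 - 802, and h is irreducible over Q (because 802 is not a perfect cube, so h has no rational root, and a monic cubic with no rational root is irreducible), g is also irreducible (irreducibility is preserved under the substitution x → x - 25). Hence m_α(x) = x^3 - 75x^2 + 1875x - 16427.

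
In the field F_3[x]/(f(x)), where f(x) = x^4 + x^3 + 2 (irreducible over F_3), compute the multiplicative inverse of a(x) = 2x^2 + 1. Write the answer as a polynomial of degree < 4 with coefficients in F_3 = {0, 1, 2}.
a(x)^(-1) ≡ x^3 + x^2 + x + 1 (mod f(x))

Since f is irreducible over F_3, F_3[x]/(f) is a field and a(x) ≠ 0 has an inverse. Apply the extended Euclidean algorithm to f(x) and a(x) in F_3[x]: f(x) = (2x^2 + 2x + 2)·a(x) + (x);  a(x) = (2x)·(x) + (1). The last nonzero remainder is the constant 1 = gcd(f, a) in F_3. Back-substituting through the division chain expresses 1 = s(x)·a(x) + t(x)·f(x) with s(x) ≡ x^3 + x^2 + x + 1 (mod f), so a(x)^(-1) ≡ s(x) = x^3 + x^2 + x + 1 (mod f). Check: (2x^2 + 1)·(x^3 + x^2 + x + 1) = 2x^5 + 2x^4 + x + 1 ≡ 1 (mod x^4 + x^3 + 2).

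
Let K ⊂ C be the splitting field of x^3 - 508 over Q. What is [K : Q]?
[K : Q] = 6

The roots of x^3 - 508 are ∛508, ω∛508, ω^2∛508 where ω = e^(2πi/3) is a primitive cube root of unity, so K = Q(∛508, ω). Now [Q(∛508):Q] = 3 (since 508 is not a perfect cube, x^3 - 508 is irreducible) and [Q(ω):Q] = 2. Both 2 and 3 divide [K:Q], and [K:Q] ≤ 3·2 = 6, so [K:Q] = 6. (Equivalently: Q(∛508) ⊂ R but ω ∉ R, so [K : Q(∛508)] = 2.)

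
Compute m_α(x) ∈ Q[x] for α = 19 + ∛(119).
m_α(x) = x^3 - 57x^2 + 1083x - 6978

Set β = α - 19 = ∛(119), so β^3 = 119. Then (α - 19)^3 - 119 = 0, i.e. α is a root of g(x) = (x - 19)^3 - 119 = x^3 - 57x^2 + 1083x - 6978. Since g(x) = h(x - 19) where h(x) = x^3 - 119, and h is irreducible over Q (because 119 is not a perfect cube, so h has no rational root, and a monic cubic with no rational root is irreducible), g is also irreducible (irreducibility is preserved under the substitution x → x - 19). Hence m_α(x) = x^3 - 57x^2 + 1083x - 6978.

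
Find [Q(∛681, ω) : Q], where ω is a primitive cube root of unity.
[Q(∛681, ω) : Q] = 6

[Q(∛681):Q] = 3 (min poly x^3 - 681, irreducible since 681 is not a perfect cube). [Q(ω):Q] = 2 (min poly x^2 + x + 1). Since Q(∛681) ⊂ R and ω ∉ R, we have ω ∉ Q(∛681), so x^2 + x + 1 remains irreducible over Q(∛681) and [Q(∛681, ω) : Q(∛681)] = 2. By the tower law, [Q(∛681, ω) : Q] = 3 · 2 = 6. (In fact Q(∛681, ω) is the splitting field of x^3 - 681 over Q.)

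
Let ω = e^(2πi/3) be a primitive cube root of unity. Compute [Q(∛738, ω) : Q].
[Q(∛738, ω) : Q] = 6

[Q(∛738):Q] = 3 (min poly x^3 - 738, irreducible since 738 is not a perfect cube). [Q(ω):Q] = 2 (min poly x^2 + x + 1). Since Q(∛738) ⊂ R and ω ∉ R, we have ω ∉ Q(∛738), so x^2 + x + 1 remains irreducible over Q(∛738) and [Q(∛738, ω) : Q(∛738)] = 2. By the tower law, [Q(∛738, ω) : Q] = 3 · 2 = 6. (In fact Q(∛738, ω) is the splitting field of x^3 - 738 over Q.)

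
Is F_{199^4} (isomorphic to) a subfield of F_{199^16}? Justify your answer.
Yes: F_{199^4} is a subfield of F_{199^16}

F_{p^m} embeds in F_{p^n} iff m | n (since F_{p^n} is the splitting field of x^(p^n) - x, and F_{p^m} ⊂ F_{p^n} forces p^n to be a power of p^m, i.e. m | n; conversely if m | n then every root of x^(p^m) - x is a root of x^(p^n) - x). Here 4 | 16 (since 16 = 4·4), so F_{199^4} is a subfield of F_{199^16}, and [F_{199^16} : F_{199^4}] = 16/4 = 4.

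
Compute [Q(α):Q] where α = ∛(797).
[Q(α):Q] = 3

The minimal polynomial of α is x^3 - 797, irreducible over Q since 797 is not a perfect cube (so x^3 - 797 has no rational root). Hence [Q(α):Q] = deg(m_α) = 3.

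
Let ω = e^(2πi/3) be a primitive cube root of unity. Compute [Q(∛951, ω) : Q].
[Q(∛951, ω) : Q] = 6

[Q(∛951):Q] = 3 (min poly x^3 - 951, irreducible since 951 is not a perfect cube). [Q(ω):Q] = 2 (min poly x^2 + x + 1). Since Q(∛951) ⊂ R and ω ∉ R, we have ω ∉ Q(∛951), so x^2 + x + 1 remains irreducible over Q(∛951) and [Q(∛951, ω) : Q(∛951)] = 2. By the tower law, [Q(∛951, ω) : Q] = 3 · 2 = 6. (In fact Q(∛951, ω) is the splitting field of x^3 - 951 over Q.)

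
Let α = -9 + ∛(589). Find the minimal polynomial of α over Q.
m_α(x) = x^3 + 27x^2 + 243x + 140

Set β = α + 9 = ∛(589), so β^3 = 589. Then (α + 9)^3 - 589 = 0, i.e. α is a root of g(x) = (x + 9)^3 - 589 = x^3 + 27x^2 + 243x + 140. Since g(x) = h(x + 9) where h(x) = x^3 - 589, and h is irreducible over Q (because 589 is not a perfect cube, so h has no rational root, and a monic cubic with no rational root is irreducible), g is also irreducible (irreducibility is preserved under the substitution x → x + 9). Hence m_α(x) = x^3 + 27x^2 + 243x + 140.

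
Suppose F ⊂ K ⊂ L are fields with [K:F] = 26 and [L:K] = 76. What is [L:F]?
[L:F] = 1976

The tower law says that for any tower of field extensions F ⊂ K ⊂ L with finite degrees, [L:F] = [L:K] · [K:F]. Here this gives [L:F] = 76 · 26 = 1976.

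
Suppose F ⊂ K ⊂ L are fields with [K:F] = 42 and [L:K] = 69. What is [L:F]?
[L:F] = 2898

The tower law says that for any tower of field extensions F ⊂ K ⊂ L with finite degrees, [L:F] = [L:K] · [K:F]. Here this gives [L:F] = 69 · 42 = 2898.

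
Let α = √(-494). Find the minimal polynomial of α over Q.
m_α(x) = x^2 + 494

α satisfies α^2 + 494 = 0, so x^2 + 494 annihilates α. Since d = -494 is squarefree and ≠ 1, it is not a perfect square in Q, so x^2 + 494 has no rational root and is therefore irreducible over Q (a degree-2 polynomial over a field is irreducible iff it has no root). Hence m_α(x) = x^2 + 494.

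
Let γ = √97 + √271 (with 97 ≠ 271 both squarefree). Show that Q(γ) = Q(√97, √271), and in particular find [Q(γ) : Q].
[Q(γ) : Q] = 4 (equivalently, Q(γ) = Q(√97, √271))

Obviously Q(γ) ⊆ Q(√97, √271), and [Q(√97, √271):Q] = 4 (since 97, 271 are distinct squarefree integers > 1 with 26287 not a perfect square). To show equality we compute the minimal polynomial of γ. From γ = √97 + √271: γ^2 = 97 + 2√(26287) + 271 = 368 + 2√(26287), so γ^2 - 368 = 2√(26287); squaring, (γ^2 - 368)^2 = 4·26287, i.e. γ^4 - 736γ^2 + 135424 - 105148 = 0, i.e. γ^4 - 736γ^2 + 30276 = 0. So γ is a root of x^4 - 736x^2 + 30276. This polynomial is irreducible over Q: it has no rational root (each ±√97 ± √271 is irrational), and any factorization into two quadratics over Q would force √(26287) ∈ Q (pairing opposite roots) or √97, √271 ∈ Q (other pairings), all impossible. Hence [Q(γ):Q] = 4 = [Q(√97, √271):Q], so Q(γ) = Q(√97, √271).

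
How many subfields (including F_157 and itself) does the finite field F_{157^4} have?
F_{157^4} has 3 subfields

The subfields of F_{p^n} are exactly the fields F_{p^d} for d | n (each is the fixed field of the unique index-d subgroup of Gal(F_{p^n}/F_p) ≅ Z/nZ). The divisors of n = 4 are {1, 2, 4}, giving 3 subfields: F_{157^1}, F_{157^2}, F_{157^4}.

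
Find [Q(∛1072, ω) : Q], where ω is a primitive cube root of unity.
[Q(∛1072, ω) : Q] = 6

[Q(∛1072):Q] = 3 (min poly x^3 - 1072, irreducible since 1072 is not a perfect cube). [Q(ω):Q] = 2 (min poly x^2 + x + 1). Since Q(∛1072) ⊂ R and ω ∉ R, we have ω ∉ Q(∛1072), so x^2 + x + 1 remains irreducible over Q(∛1072) and [Q(∛1072, ω) : Q(∛1072)] = 2. By the tower law, [Q(∛1072, ω) : Q] = 3 · 2 = 6. (In fact Q(∛1072, ω) is the splitting field of x^3 - 1072 over Q.)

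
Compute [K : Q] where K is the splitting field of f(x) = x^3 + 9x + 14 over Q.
[K : Q] = 6

By the rational root test, any rational root of the monic integer polynomial f(x) = x^3 + 9x + 14 must be an integer dividing the constant term 14, i.e. one of ±{1, 2, 7, 14}. Evaluating: f(1) = 24, f(-1) = 4, f(2) = 40, f(-2) = -12, f(7) = 420, f(-7) = -392, f(14) = 2884, f(-14) = -2856; none is 0, so f has no rational root and is therefore irreducible over Q (a cubic with no linear factor over a field is irreducible). For an irreducible cubic, the Galois group is A_3 or S_3 according as the discriminant disc(f) = -4a^3 - 27b^2 = -4·(9)^3 - 27·(14)^2 = -8208 is or is not a square in Q. Here disc(f) = -8208 is not a perfect square in Q, so the Galois group of f over Q is not contained in A_3 and must be all of S_3. The splitting field has degree |S_3| = 6 over Q, so [K : Q] = 6.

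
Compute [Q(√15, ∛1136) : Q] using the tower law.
[Q(√15, ∛1136) : Q] = 6

Let L = Q(√15, ∛1136). Since Q(√15) ⊂ L and [Q(√15):Q] = 2, the tower law gives 2 | [L:Q]. Likewise Q(∛1136) ⊂ L with [Q(∛1136):Q] = 3 (because 1136 is not a perfect cube), so 3 | [L:Q]. As gcd(2,3) = 1, [L:Q] is divisible by 6. Conversely L is generated over Q by √15 and ∛1136, so [L:Q] ≤ 2·3 = 6. Therefore [Q(√15, ∛1136) : Q] = 6.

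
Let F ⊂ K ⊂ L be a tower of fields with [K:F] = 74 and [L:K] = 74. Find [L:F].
[L:F] = 5476

The tower law says that for any tower of field extensions F ⊂ K ⊂ L with finite degrees, [L:F] = [L:K] · [K:F]. Here this gives [L:F] = 74 · 74 = 5476.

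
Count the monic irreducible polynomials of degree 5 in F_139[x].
There are 10377768912 monic irreducible polynomials of degree 5 over F_139

Each element of F_{139^5} that lies in no proper subfield is a root of exactly one monic irreducible of degree 5 over F_139, and each such polynomial has 5 distinct roots in F_{139^5}. By Möbius inversion the count is N_139(5) = (1/5) Σ_{d|5} μ(5/d) · 139^d = (1/5)(μ(5)·139^1 + μ(1)·139^5) = 51888844560/5 = 10377768912.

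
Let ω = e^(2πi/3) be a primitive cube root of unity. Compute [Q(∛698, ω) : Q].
[Q(∛698, ω) : Q] = 6

[Q(∛698):Q] = 3 (min poly x^3 - 698, irreducible since 698 is not a perfect cube). [Q(ω):Q] = 2 (min poly x^2 + x + 1). Since Q(∛698) ⊂ R and ω ∉ R, we have ω ∉ Q(∛698), so x^2 + x + 1 remains irreducible over Q(∛698) and [Q(∛698, ω) : Q(∛698)] = 2. By the tower law, [Q(∛698, ω) : Q] = 3 · 2 = 6. (In fact Q(∛698, ω) is the splitting field of x^3 - 698 over Q.)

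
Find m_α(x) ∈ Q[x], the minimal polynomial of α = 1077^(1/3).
m_α(x) = x^3 - 1077

α satisfies α^3 = 1077, so x^3 - 1077 annihilates α. By the rational root test, a rational root p/q (in lowest terms) of x^3 - 1077 would satisfy p^3 = 1077 q^3, forcing q = 1 and p^3 = 1077; but 1077 is not a perfect cube, contradiction. A monic cubic over Q with no rational root is irreducible (any nontrivial factorization would include a linear factor). Hence x^3 - 1077 is the minimal polynomial of α, and in particular [Q(α):Q] = 3.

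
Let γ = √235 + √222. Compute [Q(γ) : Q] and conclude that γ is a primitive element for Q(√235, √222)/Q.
[Q(γ) : Q] = 4 (equivalently, Q(γ) = Q(√235, √222))

Obviously Q(γ) ⊆ Q(√235, √222), and [Q(√235, √222):Q] = 4 (since 235, 222 are distinct squarefree integers > 1 with 52170 not a perfect square). To show equality we compute the minimal polynomial of γ. From γ = √235 + √222: γ^2 = 235 + 2√(52170) + 222 = 457 + 2√(52170), so γ^2 - 457 = 2√(52170); squaring, (γ^2 - 457)^2 = 4·52170, i.e. γ^4 - 914γ^2 + 208849 - 208680 = 0, i.e. γ^4 - 914γ^2 + 169 = 0. So γ is a root of x^4 - 914x^2 + 169. This polynomial is irreducible over Q: it has no rational root (each ±√235 ± √222 is irrational), and any factorization into two quadratics over Q would force √(52170) ∈ Q (pairing opposite roots) or √235, √222 ∈ Q (other pairings), all impossible. Hence [Q(γ):Q] = 4 = [Q(√235, √222):Q], so Q(γ) = Q(√235, √222).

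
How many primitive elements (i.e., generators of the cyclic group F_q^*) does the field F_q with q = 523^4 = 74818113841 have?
There are φ(74818113840) = 17980784640 primitive elements

F_q^* is cyclic of order q - 1 = 74818113840. A cyclic group of order m has exactly φ(m) generators. Here m = 74818113840 = 2^4 · 3^2 · 5 · 17 · 29 · 131 · 1609, so the number of primitive elements is φ(74818113840) = 17980784640.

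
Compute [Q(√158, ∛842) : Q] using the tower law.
[Q(√158, ∛842) : Q] = 6

Let L = Q(√158, ∛842). Since Q(√158) ⊂ L and [Q(√158):Q] = 2, the tower law gives 2 | [L:Q]. Likewise Q(∛842) ⊂ L with [Q(∛842):Q] = 3 (because 842 is not a perfect cube), so 3 | [L:Q]. As gcd(2,3) = 1, [L:Q] is divisible by 6. Conversely L is generated over Q by √158 and ∛842, so [L:Q] ≤ 2·3 = 6. Therefore [Q(√158, ∛842) : Q] = 6.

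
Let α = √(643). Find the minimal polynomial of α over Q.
m_α(x) = x^2 - 643

α satisfies α^2 - 643 = 0, so x^2 - 643 annihilates α. Since d = 643 is squarefree and ≠ 1, it is not a perfect square in Q, so x^2 - 643 has no rational root and is therefore irreducible over Q (a degree-2 polynomial over a field is irreducible iff it has no root). Hence m_α(x) = x^2 - 643.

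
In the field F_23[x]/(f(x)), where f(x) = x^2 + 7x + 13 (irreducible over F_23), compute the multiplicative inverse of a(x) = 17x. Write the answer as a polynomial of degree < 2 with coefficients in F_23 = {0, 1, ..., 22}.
a(x)^(-1) ≡ 18x + 11 (mod f(x))

Since f is irreducible over F_23, F_23[x]/(f) is a field and a(x) ≠ 0 has an inverse. Apply the extended Euclidean algorithm to f(x) and a(x) in F_23[x]: f(x) = (19x + 18)·a(x) + (13). The last nonzero remainder is the constant 13 = gcd(f, a) in F_23. Back-substituting through the division chain expresses 13 = s(x)·a(x) + t(x)·f(x) with s(x) ≡ 4x + 5 (mod f), so (4x + 5)·a(x) ≡ 13 (mod f). Multiplying by 13^(-1) ≡ 16 in F_23 gives a(x)^(-1) ≡ 16·(4x + 5) ≡ 18x + 11 (mod f). Check: (17x)·(18x + 11) = 7x^2 + 3x ≡ 1 (mod x^2 + 7x + 13).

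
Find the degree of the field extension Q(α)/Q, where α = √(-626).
[Q(α):Q] = 2

[Q(α):Q] equals the degree of the minimal polynomial of α. Here α^2 = -626 and x^2 + 626 is irreducible (d = -626 is squarefree, ≠ 1, hence not a square), so deg(m_α) = 2. Thus [Q(α):Q] = 2.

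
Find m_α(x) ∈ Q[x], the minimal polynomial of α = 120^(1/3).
m_α(x) = x^3 - 120

α satisfies α^3 = 120, so x^3 - 120 annihilates α. By the rational root test, a rational root p/q (in lowest terms) of x^3 - 120 would satisfy p^3 = 120 q^3, forcing q = 1 and p^3 = 120; but 120 is not a perfect cube, contradiction. A monic cubic over Q with no rational root is irreducible (any nontrivial factorization would include a linear factor). Hence x^3 - 120 is the minimal polynomial of α, and in particular [Q(α):Q] = 3.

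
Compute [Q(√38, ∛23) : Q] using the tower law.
[Q(√38, ∛23) : Q] = 6

Let L = Q(√38, ∛23). Since Q(√38) ⊂ L and [Q(√38):Q] = 2, the tower law gives 2 | [L:Q]. Likewise Q(∛23) ⊂ L with [Q(∛23):Q] = 3 (because 23 is not a perfect cube), so 3 | [L:Q]. As gcd(2,3) = 1, [L:Q] is divisible by 6. Conversely L is generated over Q by √38 and ∛23, so [L:Q] ≤ 2·3 = 6. Therefore [Q(√38, ∛23) : Q] = 6.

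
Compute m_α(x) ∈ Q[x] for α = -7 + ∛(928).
m_α(x) = x^3 + 21x^2 + 147x - 585

Set β = α + 7 = ∛(928), so β^3 = 928. Then (α + 7)^3 - 928 = 0, i.e. α is a root of g(x) = (x + 7)^3 - 928 = x^3 + 21x^2 + 147x - 585. Since g(x) = h(x + 7) where h(x) = x^3 - 928, and h is irreducible over Q (because 928 is not a perfect cube, so h has no rational root, and a monic cubic with no rational root is irreducible), g is also irreducible (irreducibility is preserved under the substitution x → x + 7). Hence m_α(x) = x^3 + 21x^2 + 147x - 585.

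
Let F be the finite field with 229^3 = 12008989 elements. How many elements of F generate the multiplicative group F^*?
There are φ(12008988) = 3732480 primitive elements

F_q^* is cyclic of order q - 1 = 12008988. A cyclic group of order m has exactly φ(m) generators. Here m = 12008988 = 2^2 · 3^2 · 19 · 97 · 181, so the number of primitive elements is φ(12008988) = 3732480.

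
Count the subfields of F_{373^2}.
F_{373^2} has 2 subfields

The subfields of F_{p^n} are exactly the fields F_{p^d} for d | n (each is the fixed field of the unique index-d subgroup of Gal(F_{p^n}/F_p) ≅ Z/nZ). The divisors of n = 2 are {1, 2}, giving 2 subfields: F_{373^1}, F_{373^2}.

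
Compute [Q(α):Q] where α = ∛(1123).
[Q(α):Q] = 3

The minimal polynomial of α is x^3 - 1123, irreducible over Q since 1123 is not a perfect cube (so x^3 - 1123 has no rational root). Hence [Q(α):Q] = deg(m_α) = 3.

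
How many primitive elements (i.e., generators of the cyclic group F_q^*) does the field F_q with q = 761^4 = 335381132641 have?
There are φ(335381132640) = 79111323648 primitive elements

F_q^* is cyclic of order q - 1 = 335381132640. A cyclic group of order m has exactly φ(m) generators. Here m = 335381132640 = 2^5 · 3 · 5 · 17 · 19 · 127 · 17033, so the number of primitive elements is φ(335381132640) = 79111323648.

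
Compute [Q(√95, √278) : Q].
[Q(√95, √278) : Q] = 4

[Q(√95):Q] = 2 (min poly x^2 - 95, irreducible since 95 is squarefree > 1). For the top step, suppose √278 ∈ Q(√95), say √278 = c + d√95 with c, d ∈ Q. Squaring: 278 = c^2 + 95d^2 + 2cd√95. Since √95 ∉ Q this forces 2cd = 0. If d = 0 then √278 = c ∈ Q, contradicting 278 squarefree > 1. If c = 0 then 278 = 95d^2, so 95·278 = (95d)^2 is a perfect square in Q — but 95·278 = 26410 is not a perfect square (since 95 and 278 are distinct squarefree integers). Contradiction. Hence √278 ∉ Q(√95), so x^2 - 278 stays irreducible over Q(√95) and [Q(√95, √278) : Q(√95)] = 2. By the tower law, [Q(√95, √278) : Q] = 2 · 2 = 4.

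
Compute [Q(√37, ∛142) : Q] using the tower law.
[Q(√37, ∛142) : Q] = 6

Let L = Q(√37, ∛142). Since Q(√37) ⊂ L and [Q(√37):Q] = 2, the tower law gives 2 | [L:Q]. Likewise Q(∛142) ⊂ L with [Q(∛142):Q] = 3 (because 142 is not a perfect cube), so 3 | [L:Q]. As gcd(2,3) = 1, [L:Q] is divisible by 6. Conversely L is generated over Q by √37 and ∛142, so [L:Q] ≤ 2·3 = 6. Therefore [Q(√37, ∛142) : Q] = 6.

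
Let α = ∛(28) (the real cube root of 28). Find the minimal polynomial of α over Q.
m_α(x) = x^3 - 28

α satisfies α^3 = 28, so x^3 - 28 annihilates α. By the rational root test, a rational root p/q (in lowest terms) of x^3 - 28 would satisfy p^3 = 28 q^3, forcing q = 1 and p^3 = 28; but 28 is not a perfect cube, contradiction. A monic cubic over Q with no rational root is irreducible (any nontrivial factorization would include a linear factor). Hence x^3 - 28 is the minimal polynomial of α, and in particular [Q(α):Q] = 3.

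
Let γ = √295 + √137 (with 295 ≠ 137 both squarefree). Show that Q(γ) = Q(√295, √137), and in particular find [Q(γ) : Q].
[Q(γ) : Q] = 4 (equivalently, Q(γ) = Q(√295, √137))

Obviously Q(γ) ⊆ Q(√295, √137), and [Q(√295, √137):Q] = 4 (since 295, 137 are distinct squarefree integers > 1 with 40415 not a perfect square). To show equality we compute the minimal polynomial of γ. From γ = √295 + √137: γ^2 = 295 + 2√(40415) + 137 = 432 + 2√(40415), so γ^2 - 432 = 2√(40415); squaring, (γ^2 - 432)^2 = 4·40415, i.e. γ^4 - 864γ^2 + 186624 - 161660 = 0, i.e. γ^4 - 864γ^2 + 24964 = 0. So γ is a root of x^4 - 864x^2 + 24964. This polynomial is irreducible over Q: it has no rational root (each ±√295 ± √137 is irrational), and any factorization into two quadratics over Q would force √(40415) ∈ Q (pairing opposite roots) or √295, √137 ∈ Q (other pairings), all impossible. Hence [Q(γ):Q] = 4 = [Q(√295, √137):Q], so Q(γ) = Q(√295, √137).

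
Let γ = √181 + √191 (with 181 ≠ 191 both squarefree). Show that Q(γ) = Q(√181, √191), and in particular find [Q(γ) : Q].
[Q(γ) : Q] = 4 (equivalently, Q(γ) = Q(√181, √191))

Obviously Q(γ) ⊆ Q(√181, √191), and [Q(√181, √191):Q] = 4 (since 181, 191 are distinct squarefree integers > 1 with 34571 not a perfect square). To show equality we compute the minimal polynomial of γ. From γ = √181 + √191: γ^2 = 181 + 2√(34571) + 191 = 372 + 2√(34571), so γ^2 - 372 = 2√(34571); squaring, (γ^2 - 372)^2 = 4·34571, i.e. γ^4 - 744γ^2 + 138384 - 138284 = 0, i.e. γ^4 - 744γ^2 + 100 = 0. So γ is a root of x^4 - 744x^2 + 100. This polynomial is irreducible over Q: it has no rational root (each ±√181 ± √191 is irrational), and any factorization into two quadratics over Q would force √(34571) ∈ Q (pairing opposite roots) or √181, √191 ∈ Q (other pairings), all impossible. Hence [Q(γ):Q] = 4 = [Q(√181, √191):Q], so Q(γ) = Q(√181, √191).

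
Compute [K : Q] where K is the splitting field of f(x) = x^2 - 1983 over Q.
[K : Q] = 2

f(x) = x^2 - 1983 factors as (x - √1983)(x + √1983). The splitting field is K = Q(√1983). Since 1983 is squarefree and > 1, it is not a perfect square, so x^2 - 1983 is irreducible over Q and [Q(√1983) : Q] = 2. Hence [K : Q] = 2.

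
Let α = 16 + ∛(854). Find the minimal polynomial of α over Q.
m_α(x) = x^3 - 48x^2 + 768x - 4950

Set β = α - 16 = ∛(854), so β^3 = 854. Then (α - 16)^3 - 854 = 0, i.e. α is a root of g(x) = (x - 16)^3 - 854 = x^3 - 48x^2 + 768x - 4950. Since g(x) = h(x - 16) where h(x) = x^3 - 854, and h is irreducible over Q (because 854 is not a perfect cube, so h has no rational root, and a monic cubic with no rational root is irreducible), g is also irreducible (irreducibility is preserved under the substitution x → x - 16). Hence m_α(x) = x^3 - 48x^2 + 768x - 4950.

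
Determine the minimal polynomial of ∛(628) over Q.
m_α(x) = x^3 - 628

α satisfies α^3 = 628, so x^3 - 628 annihilates α. By the rational root test, a rational root p/q (in lowest terms) of x^3 - 628 would satisfy p^3 = 628 q^3, forcing q = 1 and p^3 = 628; but 628 is not a perfect cube, contradiction. A monic cubic over Q with no rational root is irreducible (any nontrivial factorization would include a linear factor). Hence x^3 - 628 is the minimal polynomial of α, and in particular [Q(α):Q] = 3.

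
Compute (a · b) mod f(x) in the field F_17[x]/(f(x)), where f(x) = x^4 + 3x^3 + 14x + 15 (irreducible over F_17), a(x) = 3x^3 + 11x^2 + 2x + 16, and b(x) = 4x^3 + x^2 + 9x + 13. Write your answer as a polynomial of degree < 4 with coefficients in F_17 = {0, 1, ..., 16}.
a · b ≡ 14x^3 + 13x^2 + 10x + 13 (mod f(x))

Multiply in F_17[x]: a(x)·b(x) = (3x^3 + 11x^2 + 2x + 16)·(4x^3 + x^2 + 9x + 13) = 12x^6 + 13x^5 + 12x^4 + 7x^2 + 4. This has degree ≥ 4, so divide by f(x) over F_17: 12x^6 + 13x^5 + 12x^4 + 7x^2 + 4 = (12x^2 + 11x + 13)·(x^4 + 3x^3 + 14x + 15) + (14x^3 + 13x^2 + 10x + 13). Hence a·b ≡ 14x^3 + 13x^2 + 10x + 13 (mod f). (F_17[x]/(f) is a field with 17^4 = 83521 elements since f is irreducible of degree 4.)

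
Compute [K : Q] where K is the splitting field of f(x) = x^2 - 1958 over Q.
[K : Q] = 2

f(x) = x^2 - 1958 factors as (x - √1958)(x + √1958). The splitting field is K = Q(√1958). Since 1958 is squarefree and > 1, it is not a perfect square, so x^2 - 1958 is irreducible over Q and [Q(√1958) : Q] = 2. Hence [K : Q] = 2.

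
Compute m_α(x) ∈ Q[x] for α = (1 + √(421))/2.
m_α(x) = x^2 - x - 105

From 2α - 1 = √(421), squaring gives (2α - 1)^2 = 421, i.e. 4α^2 - 4α + 1 = 421, so α^2 - α + (1 - 421)/4 = 0. Since 421 ≡ 1 (mod 4), (1 - 421)/4 = -105 ∈ Z. The polynomial x^2 - x - 105 has discriminant 1 - 4·(-105) = 421, which is not a perfect square in Q (d = 421 is squarefree and ≠ 1), so x^2 - x - 105 is irreducible over Q. It is the minimal polynomial of α.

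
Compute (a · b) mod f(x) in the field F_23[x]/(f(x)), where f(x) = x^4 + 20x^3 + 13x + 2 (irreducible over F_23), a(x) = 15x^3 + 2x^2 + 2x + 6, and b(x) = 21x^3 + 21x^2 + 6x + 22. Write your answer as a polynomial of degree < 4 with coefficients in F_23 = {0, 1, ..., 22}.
a · b ≡ 7x^3 + 14x^2 + 4x + 22 (mod f(x))

Multiply in F_23[x]: a(x)·b(x) = (15x^3 + 2x^2 + 2x + 6)·(21x^3 + 21x^2 + 6x + 22) = 16x^6 + 12x^5 + 13x^4 + 4x^3 + 21x^2 + 11x + 17. This has degree ≥ 4, so divide by f(x) over F_23: 16x^6 + 12x^5 + 13x^4 + 4x^3 + 21x^2 + 11x + 17 = (16x^2 + 14x + 9)·(x^4 + 20x^3 + 13x + 2) + (7x^3 + 14x^2 + 4x + 22). Hence a·b ≡ 7x^3 + 14x^2 + 4x + 22 (mod f). (F_23[x]/(f) is a field with 23^4 = 279841 elements since f is irreducible of degree 4.)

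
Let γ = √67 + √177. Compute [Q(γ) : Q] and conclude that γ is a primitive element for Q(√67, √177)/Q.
[Q(γ) : Q] = 4 (equivalently, Q(γ) = Q(√67, √177))

Obviously Q(γ) ⊆ Q(√67, √177), and [Q(√67, √177):Q] = 4 (since 67, 177 are distinct squarefree integers > 1 with 11859 not a perfect square). To show equality we compute the minimal polynomial of γ. From γ = √67 + √177: γ^2 = 67 + 2√(11859) + 177 = 244 + 2√(11859), so γ^2 - 244 = 2√(11859); squaring, (γ^2 - 244)^2 = 4·11859, i.e. γ^4 - 488γ^2 + 59536 - 47436 = 0, i.e. γ^4 - 488γ^2 + 12100 = 0. So γ is a root of x^4 - 488x^2 + 12100. This polynomial is irreducible over Q: it has no rational root (each ±√67 ± √177 is irrational), and any factorization into two quadratics over Q would force √(11859) ∈ Q (pairing opposite roots) or √67, √177 ∈ Q (other pairings), all impossible. Hence [Q(γ):Q] = 4 = [Q(√67, √177):Q], so Q(γ) = Q(√67, √177).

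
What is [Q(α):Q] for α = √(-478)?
[Q(α):Q] = 2

[Q(α):Q] equals the degree of the minimal polynomial of α. Here α^2 = -478 and x^2 + 478 is irreducible (d = -478 is squarefree, ≠ 1, hence not a square), so deg(m_α) = 2. Thus [Q(α):Q] = 2.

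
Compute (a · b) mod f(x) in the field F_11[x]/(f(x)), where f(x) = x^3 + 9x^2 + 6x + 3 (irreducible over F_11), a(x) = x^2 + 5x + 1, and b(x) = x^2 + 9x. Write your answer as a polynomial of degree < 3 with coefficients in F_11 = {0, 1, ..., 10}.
a · b ≡ 6x^2 + 9x + 7 (mod f(x))

Multiply in F_11[x]: a(x)·b(x) = (x^2 + 5x + 1)·(x^2 + 9x) = x^4 + 3x^3 + 2x^2 + 9x. This has degree ≥ 3, so divide by f(x) over F_11: x^4 + 3x^3 + 2x^2 + 9x = (x + 5)·(x^3 + 9x^2 + 6x + 3) + (6x^2 + 9x + 7). Hence a·b ≡ 6x^2 + 9x + 7 (mod f). (F_11[x]/(f) is a field with 11^3 = 1331 elements since f is irreducible of degree 3.)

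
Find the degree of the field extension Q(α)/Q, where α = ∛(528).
[Q(α):Q] = 3

The minimal polynomial of α is x^3 - 528, irreducible over Q since 528 is not a perfect cube (so x^3 - 528 has no rational root). Hence [Q(α):Q] = deg(m_α) = 3.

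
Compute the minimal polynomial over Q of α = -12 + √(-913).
m_α(x) = x^2 + 24x + 1057

From α + 12 = √(-913), squaring gives (α + 12)^2 = -913, i.e. α^2 + 24α + 144 = -913, so α^2 + 24α + 1057 = 0. The discriminant of x^2 + 24x + 1057 is (24)^2 - 4·(1057) = 576 - 4228 = -3652, and 4·(-913) is not a perfect square in Q since -913 is squarefree and ≠ 1. Hence x^2 + 24x + 1057 is irreducible over Q and is the minimal polynomial of α.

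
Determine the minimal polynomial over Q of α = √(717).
m_α(x) = x^2 - 717

α satisfies α^2 - 717 = 0, so x^2 - 717 annihilates α. Since d = 717 is squarefree and ≠ 1, it is not a perfect square in Q, so x^2 - 717 has no rational root and is therefore irreducible over Q (a degree-2 polynomial over a field is irreducible iff it has no root). Hence m_α(x) = x^2 - 717.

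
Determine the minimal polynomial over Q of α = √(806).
m_α(x) = x^2 - 806

α satisfies α^2 - 806 = 0, so x^2 - 806 annihilates α. Since d = 806 is squarefree and ≠ 1, it is not a perfect square in Q, so x^2 - 806 has no rational root and is therefore irreducible over Q (a degree-2 polynomial over a field is irreducible iff it has no root). Hence m_α(x) = x^2 - 806.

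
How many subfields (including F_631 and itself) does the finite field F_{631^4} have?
F_{631^4} has 3 subfields

The subfields of F_{p^n} are exactly the fields F_{p^d} for d | n (each is the fixed field of the unique index-d subgroup of Gal(F_{p^n}/F_p) ≅ Z/nZ). The divisors of n = 4 are {1, 2, 4}, giving 3 subfields: F_{631^1}, F_{631^2}, F_{631^4}.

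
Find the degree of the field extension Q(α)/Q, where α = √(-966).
[Q(α):Q] = 2

[Q(α):Q] equals the degree of the minimal polynomial of α. Here α^2 = -966 and x^2 + 966 is irreducible (d = -966 is squarefree, ≠ 1, hence not a square), so deg(m_α) = 2. Thus [Q(α):Q] = 2.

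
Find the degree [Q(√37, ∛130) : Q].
[Q(√37, ∛130) : Q] = 6

Let L = Q(√37, ∛130). Since Q(√37) ⊂ L and [Q(√37):Q] = 2, the tower law gives 2 | [L:Q]. Likewise Q(∛130) ⊂ L with [Q(∛130):Q] = 3 (because 130 is not a perfect cube), so 3 | [L:Q]. As gcd(2,3) = 1, [L:Q] is divisible by 6. Conversely L is generated over Q by √37 and ∛130, so [L:Q] ≤ 2·3 = 6. Therefore [Q(√37, ∛130) : Q] = 6.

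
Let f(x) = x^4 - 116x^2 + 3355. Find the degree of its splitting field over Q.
[K : Q] = 4

Solving the quadratic in x^2: x^2 = (116 ± √(116^2 - 4·3355))/2 = (116 ± √36)/2 = (116 ± 6)/2, giving x^2 = 55 or x^2 = 61. So f(x) = (x^2 - 55)(x^2 - 61) and the roots of f are ±√55, ±√61. Hence the splitting field is K = Q(√55, √61). Since 55 and 61 are distinct squarefree integers > 1, their product 3355 is not a perfect square, so √61 ∉ Q(√55). By the tower law [K:Q] = [Q(√55,√61):Q(√55)] · [Q(√55):Q] = 2 · 2 = 4.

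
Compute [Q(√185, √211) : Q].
[Q(√185, √211) : Q] = 4

[Q(√185):Q] = 2 (min poly x^2 - 185, irreducible since 185 is squarefree > 1). For the top step, suppose √211 ∈ Q(√185), say √211 = c + d√185 with c, d ∈ Q. Squaring: 211 = c^2 + 185d^2 + 2cd√185. Since √185 ∉ Q this forces 2cd = 0. If d = 0 then √211 = c ∈ Q, contradicting 211 squarefree > 1. If c = 0 then 211 = 185d^2, so 185·211 = (185d)^2 is a perfect square in Q — but 185·211 = 39035 is not a perfect square (since 185 and 211 are distinct squarefree integers). Contradiction. Hence √211 ∉ Q(√185), so x^2 - 211 stays irreducible over Q(√185) and [Q(√185, √211) : Q(√185)] = 2. By the tower law, [Q(√185, √211) : Q] = 2 · 2 = 4.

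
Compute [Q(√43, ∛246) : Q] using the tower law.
[Q(√43, ∛246) : Q] = 6

Let L = Q(√43, ∛246). Since Q(√43) ⊂ L and [Q(√43):Q] = 2, the tower law gives 2 | [L:Q]. Likewise Q(∛246) ⊂ L with [Q(∛246):Q] = 3 (because 246 is not a perfect cube), so 3 | [L:Q]. As gcd(2,3) = 1, [L:Q] is divisible by 6. Conversely L is generated over Q by √43 and ∛246, so [L:Q] ≤ 2·3 = 6. Therefore [Q(√43, ∛246) : Q] = 6.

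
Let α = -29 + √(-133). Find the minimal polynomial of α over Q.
m_α(x) = x^2 + 58x + 974

From α + 29 = √(-133), squaring gives (α + 29)^2 = -133, i.e. α^2 + 58α + 841 = -133, so α^2 + 58α + 974 = 0. The discriminant of x^2 + 58x + 974 is (58)^2 - 4·(974) = 3364 - 3896 = -532, and 4·(-133) is not a perfect square in Q since -133 is squarefree and ≠ 1. Hence x^2 + 58x + 974 is irreducible over Q and is the minimal polynomial of α.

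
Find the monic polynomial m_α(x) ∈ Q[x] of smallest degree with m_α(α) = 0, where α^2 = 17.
m_α(x) = x^2 - 17

α satisfies α^2 - 17 = 0, so x^2 - 17 annihilates α. Since d = 17 is squarefree and ≠ 1, it is not a perfect square in Q, so x^2 - 17 has no rational root and is therefore irreducible over Q (a degree-2 polynomial over a field is irreducible iff it has no root). Hence m_α(x) = x^2 - 17.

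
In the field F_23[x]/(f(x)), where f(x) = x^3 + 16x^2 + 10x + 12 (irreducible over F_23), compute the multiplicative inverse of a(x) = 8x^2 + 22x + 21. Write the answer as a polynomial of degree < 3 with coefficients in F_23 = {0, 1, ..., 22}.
a(x)^(-1) ≡ 20x^2 + 12x + 11 (mod f(x))

Since f is irreducible over F_23, F_23[x]/(f) is a field and a(x) ≠ 0 has an inverse. Apply the extended Euclidean algorithm to f(x) and a(x) in F_23[x]: f(x) = (3x + 11)·a(x) + (4x + 11);  a(x) = (2x)·(4x + 11) + (21). The last nonzero remainder is the constant 21 = gcd(f, a) in F_23. Back-substituting through the division chain expresses 21 = s(x)·a(x) + t(x)·f(x) with s(x) ≡ 6x^2 + 22x + 1 (mod f), so (6x^2 + 22x + 1)·a(x) ≡ 21 (mod f). Multiplying by 21^(-1) ≡ 11 in F_23 gives a(x)^(-1) ≡ 11·(6x^2 + 22x + 1) ≡ 20x^2 + 12x + 11 (mod f). Check: (8x^2 + 22x + 21)·(20x^2 + 12x + 11) = 22x^4 + 7x^3 + 13x^2 + 11x + 1 ≡ 1 (mod x^3 + 16x^2 + 10x + 12).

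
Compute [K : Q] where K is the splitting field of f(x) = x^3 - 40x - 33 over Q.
[K : Q] = 6

By the rational root test, any rational root of the monic integer polynomial f(x) = x^3 - 40x - 33 must be an integer dividing the constant term -33, i.e. one of ±{1, 3, 11, 33}. Evaluating: f(1) = -72, f(-1) = 6, f(3) = -126, f(-3) = 60, f(11) = 858, f(-11) = -924, f(33) = 34584, f(-33) = -34650; none is 0, so f has no rational root and is therefore irreducible over Q (a cubic with no linear factor over a field is irreducible). For an irreducible cubic, the Galois group is A_3 or S_3 according as the discriminant disc(f) = -4a^3 - 27b^2 = -4·(-40)^3 - 27·(-33)^2 = 226597 is or is not a square in Q. Here disc(f) = 226597 is not a perfect square in Q, so the Galois group of f over Q is not contained in A_3 and must be all of S_3. The splitting field has degree |S_3| = 6 over Q, so [K : Q] = 6.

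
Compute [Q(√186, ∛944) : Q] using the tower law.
[Q(√186, ∛944) : Q] = 6

Let L = Q(√186, ∛944). Since Q(√186) ⊂ L and [Q(√186):Q] = 2, the tower law gives 2 | [L:Q]. Likewise Q(∛944) ⊂ L with [Q(∛944):Q] = 3 (because 944 is not a perfect cube), so 3 | [L:Q]. As gcd(2,3) = 1, [L:Q] is divisible by 6. Conversely L is generated over Q by √186 and ∛944, so [L:Q] ≤ 2·3 = 6. Therefore [Q(√186, ∛944) : Q] = 6.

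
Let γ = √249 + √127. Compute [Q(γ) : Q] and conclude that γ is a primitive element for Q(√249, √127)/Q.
[Q(γ) : Q] = 4 (equivalently, Q(γ) = Q(√249, √127))

Obviously Q(γ) ⊆ Q(√249, √127), and [Q(√249, √127):Q] = 4 (since 249, 127 are distinct squarefree integers > 1 with 31623 not a perfect square). To show equality we compute the minimal polynomial of γ. From γ = √249 + √127: γ^2 = 249 + 2√(31623) + 127 = 376 + 2√(31623), so γ^2 - 376 = 2√(31623); squaring, (γ^2 - 376)^2 = 4·31623, i.e. γ^4 - 752γ^2 + 141376 - 126492 = 0, i.e. γ^4 - 752γ^2 + 14884 = 0. So γ is a root of x^4 - 752x^2 + 14884. This polynomial is irreducible over Q: it has no rational root (each ±√249 ± √127 is irrational), and any factorization into two quadratics over Q would force √(31623) ∈ Q (pairing opposite roots) or √249, √127 ∈ Q (other pairings), all impossible. Hence [Q(γ):Q] = 4 = [Q(√249, √127):Q], so Q(γ) = Q(√249, √127).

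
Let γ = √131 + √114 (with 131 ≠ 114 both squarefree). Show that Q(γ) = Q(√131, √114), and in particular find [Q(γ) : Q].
[Q(γ) : Q] = 4 (equivalently, Q(γ) = Q(√131, √114))

Obviously Q(γ) ⊆ Q(√131, √114), and [Q(√131, √114):Q] = 4 (since 131, 114 are distinct squarefree integers > 1 with 14934 not a perfect square). To show equality we compute the minimal polynomial of γ. From γ = √131 + √114: γ^2 = 131 + 2√(14934) + 114 = 245 + 2√(14934), so γ^2 - 245 = 2√(14934); squaring, (γ^2 - 245)^2 = 4·14934, i.e. γ^4 - 490γ^2 + 60025 - 59736 = 0, i.e. γ^4 - 490γ^2 + 289 = 0. So γ is a root of x^4 - 490x^2 + 289. This polynomial is irreducible over Q: it has no rational root (each ±√131 ± √114 is irrational), and any factorization into two quadratics over Q would force √(14934) ∈ Q (pairing opposite roots) or √131, √114 ∈ Q (other pairings), all impossible. Hence [Q(γ):Q] = 4 = [Q(√131, √114):Q], so Q(γ) = Q(√131, √114).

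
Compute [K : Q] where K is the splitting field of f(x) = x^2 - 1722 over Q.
[K : Q] = 2

f(x) = x^2 - 1722 factors as (x - √1722)(x + √1722). The splitting field is K = Q(√1722). Since 1722 is squarefree and > 1, it is not a perfect square, so x^2 - 1722 is irreducible over Q and [Q(√1722) : Q] = 2. Hence [K : Q] = 2.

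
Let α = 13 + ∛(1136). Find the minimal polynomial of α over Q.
m_α(x) = x^3 - 39x^2 + 507x - 3333

Set β = α - 13 = ∛(1136), so β^3 = 1136. Then (α - 13)^3 - 1136 = 0, i.e. α is a root of g(x) = (x - 13)^3 - 1136 = x^3 - 39x^2 + 507x - 3333. Since g(x) = h(x - 13) where h(x) = x^3 - 1136, and h is irreducible over Q (because 1136 is not a perfect cube, so h has no rational root, and a monic cubic with no rational root is irreducible), g is also irreducible (irreducibility is preserved under the substitution x → x - 13). Hence m_α(x) = x^3 - 39x^2 + 507x - 3333.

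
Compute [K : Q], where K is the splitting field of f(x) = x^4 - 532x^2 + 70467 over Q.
[K : Q] = 4

Solving the quadratic in x^2: x^2 = (532 ± √(532^2 - 4·70467))/2 = (532 ± √1156)/2 = (532 ± 34)/2, giving x^2 = 283 or x^2 = 249. So f(x) = (x^2 - 283)(x^2 - 249) and the roots of f are ±√283, ±√249. Hence the splitting field is K = Q(√283, √249). Since 283 and 249 are distinct squarefree integers > 1, their product 70467 is not a perfect square, so √249 ∉ Q(√283). By the tower law [K:Q] = [Q(√283,√249):Q(√283)] · [Q(√283):Q] = 2 · 2 = 4.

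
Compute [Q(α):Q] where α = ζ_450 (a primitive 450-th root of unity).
[Q(α):Q] = 120

The minimal polynomial of ζ_450 over Q is the 450-th cyclotomic polynomial Φ_450(x), which is irreducible over Q and has degree φ(450) = 120. Hence [Q(α):Q] = φ(450) = 120.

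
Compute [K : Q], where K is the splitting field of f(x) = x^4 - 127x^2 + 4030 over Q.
[K : Q] = 4

Solving the quadratic in x^2: x^2 = (127 ± √(127^2 - 4·4030))/2 = (127 ± √9)/2 = (127 ± 3)/2, giving x^2 = 65 or x^2 = 62. So f(x) = (x^2 - 65)(x^2 - 62) and the roots of f are ±√65, ±√62. Hence the splitting field is K = Q(√65, √62). Since 65 and 62 are distinct squarefree integers > 1, their product 4030 is not a perfect square, so √62 ∉ Q(√65). By the tower law [K:Q] = [Q(√65,√62):Q(√65)] · [Q(√65):Q] = 2 · 2 = 4.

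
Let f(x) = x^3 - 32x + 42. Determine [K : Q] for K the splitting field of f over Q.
[K : Q] = 6

By the rational root test, any rational root of the monic integer polynomial f(x) = x^3 - 32x + 42 must be an integer dividing the constant term 42, i.e. one of ±{1, 2, 3, 6, 7, 14, 21, 42}. Evaluating: f(1) = 11, f(-1) = 73, f(2) = -14, f(-2) = 98, f(3) = -27, f(-3) = 111, f(6) = 66, f(-6) = 18, f(7) = 161, f(-7) = -77, f(14) = 2338, f(-14) = -2254, f(21) = 8631, f(-21) = -8547, f(42) = 72786, f(-42) = -72702; none is 0, so f has no rational root and is therefore irreducible over Q (a cubic with no linear factor over a field is irreducible). For an irreducible cubic, the Galois group is A_3 or S_3 according as the discriminant disc(f) = -4a^3 - 27b^2 = -4·(-32)^3 - 27·(42)^2 = 83444 is or is not a square in Q. Here disc(f) = 83444 is not a perfect square in Q, so the Galois group of f over Q is not contained in A_3 and must be all of S_3. The splitting field has degree |S_3| = 6 over Q, so [K : Q] = 6.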